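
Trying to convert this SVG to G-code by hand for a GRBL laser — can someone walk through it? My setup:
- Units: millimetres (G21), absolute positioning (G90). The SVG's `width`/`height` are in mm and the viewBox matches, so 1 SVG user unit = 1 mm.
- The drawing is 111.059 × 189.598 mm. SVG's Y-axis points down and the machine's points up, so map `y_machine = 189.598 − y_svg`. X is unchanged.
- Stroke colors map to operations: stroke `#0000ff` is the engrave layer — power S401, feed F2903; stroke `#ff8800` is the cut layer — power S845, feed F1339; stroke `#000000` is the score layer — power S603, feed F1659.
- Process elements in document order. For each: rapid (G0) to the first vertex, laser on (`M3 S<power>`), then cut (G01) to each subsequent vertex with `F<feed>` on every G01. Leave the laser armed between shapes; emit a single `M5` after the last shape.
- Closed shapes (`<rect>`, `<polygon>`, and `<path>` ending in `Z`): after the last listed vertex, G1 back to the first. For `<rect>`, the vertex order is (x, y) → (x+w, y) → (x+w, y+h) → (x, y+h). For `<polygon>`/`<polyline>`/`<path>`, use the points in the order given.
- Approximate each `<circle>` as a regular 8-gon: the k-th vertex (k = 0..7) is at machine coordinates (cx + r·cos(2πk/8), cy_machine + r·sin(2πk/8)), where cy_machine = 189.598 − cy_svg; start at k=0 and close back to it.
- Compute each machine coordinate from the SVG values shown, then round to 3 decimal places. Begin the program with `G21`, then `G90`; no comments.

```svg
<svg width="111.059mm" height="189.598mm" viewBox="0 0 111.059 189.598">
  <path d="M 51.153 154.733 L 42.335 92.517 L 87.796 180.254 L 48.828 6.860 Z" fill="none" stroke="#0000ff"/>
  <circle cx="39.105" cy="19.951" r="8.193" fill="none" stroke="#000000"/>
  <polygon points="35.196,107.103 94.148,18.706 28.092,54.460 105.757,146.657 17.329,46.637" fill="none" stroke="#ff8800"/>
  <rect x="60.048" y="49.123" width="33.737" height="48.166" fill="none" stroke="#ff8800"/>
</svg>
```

viewBox `0 0 111.059 189.598` with mm width/height → 1 unit = 1 mm. Flip: y_m = 189.598 − y_svg.

**Shape 1** — `<path>` closed polygon, stroke `#0000ff` → engrave (S401, F2903). Machine vertices: (51.153,34.865) → (42.335,97.081) → (87.796,9.344) → (48.828,182.738) → (51.153,34.865). Closed: final G1 returns to the first vertex.

**Shape 2** — `<circle>` circle, stroke `#000000` → score (S603, F1659). Machine vertices: (47.298,169.647) → (44.898,175.440) → (39.105,177.840) → (33.312,175.440) → (30.912,169.647) → (33.312,163.854) → (39.105,161.454) → (44.898,163.854) → (47.298,169.647). Closed: final G1 returns to the first vertex.

**Shape 3** — `<polygon>` closed polygon, stroke `#ff8800` → cut (S845, F1339). Machine vertices: (35.196,82.495) → (94.148,170.892) → (28.092,135.138) → (105.757,42.941) → (17.329,142.961) → (35.196,82.495). Closed: final G1 returns to the first vertex.

**Shape 4** — `<rect>` rectangle, stroke `#ff8800` → cut (S845, F1339). Machine vertices: (60.048,140.475) → (93.785,140.475) → (93.785,92.309) → (60.048,92.309) → (60.048,140.475). Closed: final G1 returns to the first vertex.

G21
G90
G0 X51.153 Y34.865
M3 S401
G01 X42.335 Y97.081 F2903
G01 X87.796 Y9.344 F2903
G01 X48.828 Y182.738 F2903
G01 X51.153 Y34.865 F2903
G0 X47.298 Y169.647
M3 S603
G01 X44.898 Y175.440 F1659
G01 X39.105 Y177.840 F1659
G01 X33.312 Y175.440 F1659
G01 X30.912 Y169.647 F1659
G01 X33.312 Y163.854 F1659
G01 X39.105 Y161.454 F1659
G01 X44.898 Y163.854 F1659
G01 X47.298 Y169.647 F1659
G0 X35.196 Y82.495
M3 S845
G01 X94.148 Y170.892 F1339
G01 X28.092 Y135.138 F1339
G01 X105.757 Y42.941 F1339
G01 X17.329 Y142.961 F1339
G01 X35.196 Y82.495 F1339
G0 X60.048 Y140.475
M3 S845
G01 X93.785 Y140.475 F1339
G01 X93.785 Y92.309 F1339
G01 X60.048 Y92.309 F1339
G01 X60.048 Y140.475 F1339
M5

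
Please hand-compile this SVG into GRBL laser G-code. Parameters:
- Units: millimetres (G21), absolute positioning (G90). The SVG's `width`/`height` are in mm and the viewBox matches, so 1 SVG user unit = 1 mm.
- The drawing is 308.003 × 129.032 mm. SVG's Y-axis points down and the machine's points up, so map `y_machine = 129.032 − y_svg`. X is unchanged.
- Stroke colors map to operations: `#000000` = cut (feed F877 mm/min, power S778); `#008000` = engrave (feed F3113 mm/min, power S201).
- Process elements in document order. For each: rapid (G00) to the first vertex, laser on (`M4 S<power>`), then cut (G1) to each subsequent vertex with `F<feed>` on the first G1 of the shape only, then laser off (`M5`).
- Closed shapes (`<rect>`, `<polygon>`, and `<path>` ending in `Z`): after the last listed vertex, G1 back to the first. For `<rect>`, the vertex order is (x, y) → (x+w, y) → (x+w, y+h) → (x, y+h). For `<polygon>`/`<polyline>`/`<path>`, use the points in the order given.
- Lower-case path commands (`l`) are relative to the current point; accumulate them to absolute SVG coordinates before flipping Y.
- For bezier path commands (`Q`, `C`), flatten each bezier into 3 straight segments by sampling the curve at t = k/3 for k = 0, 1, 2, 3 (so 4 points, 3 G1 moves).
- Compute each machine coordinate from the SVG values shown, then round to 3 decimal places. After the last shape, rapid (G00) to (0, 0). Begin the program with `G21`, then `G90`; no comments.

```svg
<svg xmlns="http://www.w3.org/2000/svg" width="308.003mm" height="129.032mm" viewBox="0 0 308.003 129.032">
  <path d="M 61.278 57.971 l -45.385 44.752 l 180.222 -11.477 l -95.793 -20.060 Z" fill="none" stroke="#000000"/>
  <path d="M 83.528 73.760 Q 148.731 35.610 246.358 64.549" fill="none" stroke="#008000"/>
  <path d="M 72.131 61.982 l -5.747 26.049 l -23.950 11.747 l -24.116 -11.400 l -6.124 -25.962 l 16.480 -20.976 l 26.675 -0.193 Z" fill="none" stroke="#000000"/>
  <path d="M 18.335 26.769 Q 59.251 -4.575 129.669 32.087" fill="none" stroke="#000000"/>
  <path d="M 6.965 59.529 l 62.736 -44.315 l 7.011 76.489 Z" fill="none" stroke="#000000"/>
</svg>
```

G21
G90
G00 X61.278 Y71.061
M4 S778
G1 X15.893 Y26.309 F877
G1 X196.115 Y37.786
G1 X100.322 Y57.846
G1 X61.278 Y71.061
M5
G00 X83.528 Y55.272
M4 S201
G1 X130.599 Y73.251 F3113
G1 X184.876 Y76.321
G1 X246.358 Y64.483
M5
G00 X72.131 Y67.050
M4 S778
G1 X66.384 Y41.001 F877
G1 X42.434 Y29.254
G1 X18.318 Y40.654
G1 X12.194 Y66.616
G1 X28.674 Y87.592
G1 X55.349 Y87.785
G1 X72.131 Y67.050
M5
G00 X18.335 Y102.263
M4 S778
G1 X48.890 Y115.603 F877
G1 X86.002 Y113.830
G1 X129.669 Y96.945
M5
G00 X6.965 Y69.503
M4 S778
G1 X69.701 Y113.818 F877
G1 X76.712 Y37.329
G1 X6.965 Y69.503
M5
G00 X0.000 Y0.000

Since the viewBox matches the mm dimensions, user units are millimetres directly. The only transform is the Y-flip y_m = 129.032 − y_svg.

Shape 1 is a closed polygon drawn with `<path>`. Its stroke #000000 means cut at S778, F877. After flipping Y the toolpath is (61.278,71.061) → (15.893,26.309) → (196.115,37.786) → (100.322,57.846) → (61.278,71.061), returning to the start.

Shape 2 is a quadratic bezier drawn with `<path>`. Its stroke #008000 means engrave at S201, F3113. After flipping Y the toolpath is (83.528,55.272) → (130.599,73.251) → (184.876,76.321) → (246.358,64.483).

Shape 3 is a regular polygon drawn with `<path>`. Its stroke #000000 means cut at S778, F877. After flipping Y the toolpath is (72.131,67.050) → (66.384,41.001) → (42.434,29.254) → (18.318,40.654) → (12.194,66.616) → (28.674,87.592) → (55.349,87.785) → (72.131,67.050), returning to the start.

Shape 4 is a quadratic bezier drawn with `<path>`. Its stroke #000000 means cut at S778, F877. After flipping Y the toolpath is (18.335,102.263) → (48.890,115.603) → (86.002,113.830) → (129.669,96.945).

Shape 5 is a regular polygon drawn with `<path>`. Its stroke #000000 means cut at S778, F877. After flipping Y the toolpath is (6.965,69.503) → (69.701,113.818) → (76.712,37.329) → (6.965,69.503), returning to the start.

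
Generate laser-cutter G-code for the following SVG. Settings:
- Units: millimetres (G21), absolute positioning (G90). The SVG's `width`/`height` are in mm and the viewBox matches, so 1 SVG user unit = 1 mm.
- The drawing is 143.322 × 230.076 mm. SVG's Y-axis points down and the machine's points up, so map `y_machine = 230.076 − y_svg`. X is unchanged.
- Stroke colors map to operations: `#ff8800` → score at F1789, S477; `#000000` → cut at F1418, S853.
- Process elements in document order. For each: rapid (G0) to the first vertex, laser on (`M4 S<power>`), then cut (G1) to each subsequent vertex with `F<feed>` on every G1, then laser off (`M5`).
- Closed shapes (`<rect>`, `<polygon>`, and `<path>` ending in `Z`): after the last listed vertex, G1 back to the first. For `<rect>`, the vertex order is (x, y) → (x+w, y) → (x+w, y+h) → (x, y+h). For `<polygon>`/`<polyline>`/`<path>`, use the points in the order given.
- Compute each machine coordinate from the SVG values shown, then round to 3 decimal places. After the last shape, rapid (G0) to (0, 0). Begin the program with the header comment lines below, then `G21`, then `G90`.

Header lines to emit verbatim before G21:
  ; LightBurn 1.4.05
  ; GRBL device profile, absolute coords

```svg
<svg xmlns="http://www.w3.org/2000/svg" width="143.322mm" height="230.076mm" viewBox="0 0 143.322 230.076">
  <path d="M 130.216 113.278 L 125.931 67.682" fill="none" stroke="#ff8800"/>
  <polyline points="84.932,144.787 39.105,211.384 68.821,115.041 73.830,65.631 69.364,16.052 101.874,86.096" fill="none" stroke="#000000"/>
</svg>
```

; LightBurn 1.4.05
; GRBL device profile, absolute coords
G21
G90
G0 X130.216 Y116.798
M4 S477
G1 X125.931 Y162.394 F1789
M5
G0 X84.932 Y85.289
M4 S853
G1 X39.105 Y18.692 F1418
G1 X68.821 Y115.035 F1418
G1 X73.830 Y164.445 F1418
G1 X69.364 Y214.024 F1418
G1 X101.874 Y143.980 F1418
M5
G0 X0.000 Y0.000

1 u = 1 mm; y_m = 230.076 − y.

[1] `<path>` line segment, #ff8800→score S477 F1789: (130.216,116.798) → (125.931,162.394)

[2] `<polyline>` open polyline, #000000→cut S853 F1418: (84.932,85.289) → (39.105,18.692) → (68.821,115.035) → (73.830,164.445) → (69.364,214.024) → (101.874,143.980)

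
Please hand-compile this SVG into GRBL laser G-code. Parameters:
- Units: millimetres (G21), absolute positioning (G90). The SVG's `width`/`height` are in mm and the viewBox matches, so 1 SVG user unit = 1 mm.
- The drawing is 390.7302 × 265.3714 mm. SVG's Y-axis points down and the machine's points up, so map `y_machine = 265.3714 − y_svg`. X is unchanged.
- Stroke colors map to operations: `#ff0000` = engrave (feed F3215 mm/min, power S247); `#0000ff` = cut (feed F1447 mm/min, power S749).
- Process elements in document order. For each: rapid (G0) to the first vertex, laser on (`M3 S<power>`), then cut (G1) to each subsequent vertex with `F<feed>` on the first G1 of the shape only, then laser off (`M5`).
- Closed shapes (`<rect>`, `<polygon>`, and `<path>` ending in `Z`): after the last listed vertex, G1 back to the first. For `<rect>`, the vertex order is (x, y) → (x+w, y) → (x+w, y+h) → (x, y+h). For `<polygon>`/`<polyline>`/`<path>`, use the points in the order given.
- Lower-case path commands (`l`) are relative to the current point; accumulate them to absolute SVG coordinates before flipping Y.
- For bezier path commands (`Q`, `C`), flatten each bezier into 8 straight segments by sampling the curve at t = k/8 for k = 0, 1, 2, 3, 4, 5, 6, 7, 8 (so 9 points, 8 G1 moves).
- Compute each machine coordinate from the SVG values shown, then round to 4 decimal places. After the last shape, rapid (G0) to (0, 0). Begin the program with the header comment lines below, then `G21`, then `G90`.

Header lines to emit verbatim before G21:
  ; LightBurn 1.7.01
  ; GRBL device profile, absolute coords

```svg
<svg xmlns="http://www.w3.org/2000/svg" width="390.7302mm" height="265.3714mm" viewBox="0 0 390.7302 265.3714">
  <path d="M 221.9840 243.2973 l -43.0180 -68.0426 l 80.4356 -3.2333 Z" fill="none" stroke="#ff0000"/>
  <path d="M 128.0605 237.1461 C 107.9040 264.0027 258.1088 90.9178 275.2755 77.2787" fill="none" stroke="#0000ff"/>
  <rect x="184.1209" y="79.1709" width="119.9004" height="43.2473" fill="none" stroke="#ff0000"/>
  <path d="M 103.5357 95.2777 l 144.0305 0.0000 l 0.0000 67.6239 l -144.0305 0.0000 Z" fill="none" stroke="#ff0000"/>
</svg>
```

viewBox `0 0 390.7302 265.3714` with mm width/height → 1 unit = 1 mm. Flip: y_m = 265.3714 − y_svg.

**Shape 1** — `<path>` regular polygon, stroke `#ff0000` → engrave (S247, F3215). Machine vertices: (221.9840,22.0741) → (178.9660,90.1167) → (259.4016,93.3500) → (221.9840,22.0741). Closed: final G1 returns to the first vertex.

**Shape 2** — `<path>` cubic bezier, stroke `#0000ff` → cut (S749, F1447). Control points (SVG): P0=(128.0605,237.1461), P1=(107.9040,264.0027), P2=(258.1088,90.9178), P3=(275.2755,77.2787); sampled at t=k/8. Machine vertices: (128.0605,28.2253) → (127.8949,26.8244) → (140.1453,39.9565) → (161.2560,63.4099) → (187.6718,92.9731) → (215.8371,124.4346) → (242.1964,153.5827) → (263.1944,176.2059) → (275.2755,188.0927). Open path.

**Shape 3** — `<rect>` rectangle, stroke `#ff0000` → engrave (S247, F3215). Machine vertices: (184.1209,186.2005) → (304.0213,186.2005) → (304.0213,142.9532) → (184.1209,142.9532) → (184.1209,186.2005). Closed: final G1 returns to the first vertex.

**Shape 4** — `<path>` rectangle, stroke `#ff0000` → engrave (S247, F3215). Machine vertices: (103.5357,170.0937) → (247.5662,170.0937) → (247.5662,102.4698) → (103.5357,102.4698) → (103.5357,170.0937). Closed: final G1 returns to the first vertex.

; LightBurn 1.7.01
; GRBL device profile, absolute coords
G21
G90
G0 X221.9840 Y22.0741
M3 S247
G1 X178.9660 Y90.1167 F3215
G1 X259.4016 Y93.3500
G1 X221.9840 Y22.0741
M5
G0 X128.0605 Y28.2253
M3 S749
G1 X127.8949 Y26.8244 F1447
G1 X140.1453 Y39.9565
G1 X161.2560 Y63.4099
G1 X187.6718 Y92.9731
G1 X215.8371 Y124.4346
G1 X242.1964 Y153.5827
G1 X263.1944 Y176.2059
G1 X275.2755 Y188.0927
M5
G0 X184.1209 Y186.2005
M3 S247
G1 X304.0213 Y186.2005 F3215
G1 X304.0213 Y142.9532
G1 X184.1209 Y142.9532
G1 X184.1209 Y186.2005
M5
G0 X103.5357 Y170.0937
M3 S247
G1 X247.5662 Y170.0937 F3215
G1 X247.5662 Y102.4698
G1 X103.5357 Y102.4698
G1 X103.5357 Y170.0937
M5
G0 X0.0000 Y0.0000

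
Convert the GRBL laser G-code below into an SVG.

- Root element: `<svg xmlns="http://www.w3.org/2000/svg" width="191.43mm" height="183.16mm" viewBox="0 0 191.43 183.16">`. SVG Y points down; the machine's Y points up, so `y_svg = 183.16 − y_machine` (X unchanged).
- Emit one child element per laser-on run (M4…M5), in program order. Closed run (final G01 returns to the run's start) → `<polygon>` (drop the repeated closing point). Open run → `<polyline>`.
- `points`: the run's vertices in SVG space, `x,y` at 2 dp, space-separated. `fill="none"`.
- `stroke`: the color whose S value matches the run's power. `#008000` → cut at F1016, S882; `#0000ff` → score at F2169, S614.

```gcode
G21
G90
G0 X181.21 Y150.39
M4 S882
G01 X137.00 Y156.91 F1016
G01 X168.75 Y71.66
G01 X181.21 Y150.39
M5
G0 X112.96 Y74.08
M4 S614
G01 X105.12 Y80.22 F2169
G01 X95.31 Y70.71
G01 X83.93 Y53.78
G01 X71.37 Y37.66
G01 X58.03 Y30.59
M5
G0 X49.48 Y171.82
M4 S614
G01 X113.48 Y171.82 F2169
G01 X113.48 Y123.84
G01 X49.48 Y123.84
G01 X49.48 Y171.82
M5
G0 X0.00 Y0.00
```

<svg xmlns="http://www.w3.org/2000/svg" width="191.43mm" height="183.16mm" viewBox="0 0 191.43 183.16">
  <polygon points="181.21,32.77 137.00,26.25 168.75,111.50" fill="none" stroke="#008000"/>
  <polyline points="112.96,109.08 105.12,102.94 95.31,112.45 83.93,129.38 71.37,145.50 58.03,152.57" fill="none" stroke="#0000ff"/>
  <polygon points="49.48,11.34 113.48,11.34 113.48,59.32 49.48,59.32" fill="none" stroke="#0000ff"/>
</svg>

y_svg = 183.16 − y_m.

[1] S882→`#008000` (cut); closed run; points: 181.21,32.77 137.00,26.25 168.75,111.50

[2] S614→`#0000ff` (score); open run; points: 112.96,109.08 105.12,102.94 95.31,112.45 83.93,129.38 71.37,145.50 58.03,152.57

[3] S614→`#0000ff` (score); closed run; points: 49.48,11.34 113.48,11.34 113.48,59.32 49.48,59.32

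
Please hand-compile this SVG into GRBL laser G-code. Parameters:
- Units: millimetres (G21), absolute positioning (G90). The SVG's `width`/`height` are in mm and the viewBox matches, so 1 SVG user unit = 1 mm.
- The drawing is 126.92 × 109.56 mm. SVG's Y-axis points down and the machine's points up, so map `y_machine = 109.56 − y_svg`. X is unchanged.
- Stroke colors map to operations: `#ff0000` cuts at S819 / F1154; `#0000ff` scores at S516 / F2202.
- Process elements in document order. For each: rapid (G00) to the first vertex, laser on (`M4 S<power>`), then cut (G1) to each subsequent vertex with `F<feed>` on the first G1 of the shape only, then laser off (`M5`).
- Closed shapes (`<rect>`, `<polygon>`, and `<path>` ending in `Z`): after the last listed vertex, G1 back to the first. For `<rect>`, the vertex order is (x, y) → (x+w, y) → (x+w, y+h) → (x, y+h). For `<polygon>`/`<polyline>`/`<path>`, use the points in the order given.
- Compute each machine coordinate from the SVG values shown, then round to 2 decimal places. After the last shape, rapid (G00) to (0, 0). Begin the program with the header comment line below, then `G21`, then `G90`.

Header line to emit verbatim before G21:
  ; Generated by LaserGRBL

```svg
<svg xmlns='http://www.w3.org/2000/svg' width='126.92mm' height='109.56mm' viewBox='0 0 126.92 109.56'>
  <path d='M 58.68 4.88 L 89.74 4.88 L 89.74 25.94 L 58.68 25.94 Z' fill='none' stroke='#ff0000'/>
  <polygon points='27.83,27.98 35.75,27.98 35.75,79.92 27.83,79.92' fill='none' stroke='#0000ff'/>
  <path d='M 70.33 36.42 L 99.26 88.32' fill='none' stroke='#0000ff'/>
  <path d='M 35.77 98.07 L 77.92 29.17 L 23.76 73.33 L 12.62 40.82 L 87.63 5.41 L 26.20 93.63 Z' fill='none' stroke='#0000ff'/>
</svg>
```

; Generated by LaserGRBL
G21
G90
G00 X58.68 Y104.68
M4 S819
G1 X89.74 Y104.68 F1154
G1 X89.74 Y83.62
G1 X58.68 Y83.62
G1 X58.68 Y104.68
M5
G00 X27.83 Y81.58
M4 S516
G1 X35.75 Y81.58 F2202
G1 X35.75 Y29.64
G1 X27.83 Y29.64
G1 X27.83 Y81.58
M5
G00 X70.33 Y73.14
M4 S516
G1 X99.26 Y21.24 F2202
M5
G00 X35.77 Y11.49
M4 S516
G1 X77.92 Y80.39 F2202
G1 X23.76 Y36.23
G1 X12.62 Y68.74
G1 X87.63 Y104.15
G1 X26.20 Y15.93
G1 X35.77 Y11.49
M5
G00 X0.00 Y0.00

1 u = 1 mm; y_m = 109.56 − y.

[1] `<path>` rectangle, #ff0000→cut S819 F1154: (58.68,104.68) → (89.74,104.68) → (89.74,83.62) → (58.68,83.62) → (58.68,104.68) (closed)

[2] `<polygon>` rectangle, #0000ff→score S516 F2202: (27.83,81.58) → (35.75,81.58) → (35.75,29.64) → (27.83,29.64) → (27.83,81.58) (closed)

[3] `<path>` line segment, #0000ff→score S516 F2202: (70.33,73.14) → (99.26,21.24)

[4] `<path>` closed polygon, #0000ff→score S516 F2202: (35.77,11.49) → (77.92,80.39) → (23.76,36.23) → (12.62,68.74) → (87.63,104.15) → (26.20,15.93) → (35.77,11.49) (closed)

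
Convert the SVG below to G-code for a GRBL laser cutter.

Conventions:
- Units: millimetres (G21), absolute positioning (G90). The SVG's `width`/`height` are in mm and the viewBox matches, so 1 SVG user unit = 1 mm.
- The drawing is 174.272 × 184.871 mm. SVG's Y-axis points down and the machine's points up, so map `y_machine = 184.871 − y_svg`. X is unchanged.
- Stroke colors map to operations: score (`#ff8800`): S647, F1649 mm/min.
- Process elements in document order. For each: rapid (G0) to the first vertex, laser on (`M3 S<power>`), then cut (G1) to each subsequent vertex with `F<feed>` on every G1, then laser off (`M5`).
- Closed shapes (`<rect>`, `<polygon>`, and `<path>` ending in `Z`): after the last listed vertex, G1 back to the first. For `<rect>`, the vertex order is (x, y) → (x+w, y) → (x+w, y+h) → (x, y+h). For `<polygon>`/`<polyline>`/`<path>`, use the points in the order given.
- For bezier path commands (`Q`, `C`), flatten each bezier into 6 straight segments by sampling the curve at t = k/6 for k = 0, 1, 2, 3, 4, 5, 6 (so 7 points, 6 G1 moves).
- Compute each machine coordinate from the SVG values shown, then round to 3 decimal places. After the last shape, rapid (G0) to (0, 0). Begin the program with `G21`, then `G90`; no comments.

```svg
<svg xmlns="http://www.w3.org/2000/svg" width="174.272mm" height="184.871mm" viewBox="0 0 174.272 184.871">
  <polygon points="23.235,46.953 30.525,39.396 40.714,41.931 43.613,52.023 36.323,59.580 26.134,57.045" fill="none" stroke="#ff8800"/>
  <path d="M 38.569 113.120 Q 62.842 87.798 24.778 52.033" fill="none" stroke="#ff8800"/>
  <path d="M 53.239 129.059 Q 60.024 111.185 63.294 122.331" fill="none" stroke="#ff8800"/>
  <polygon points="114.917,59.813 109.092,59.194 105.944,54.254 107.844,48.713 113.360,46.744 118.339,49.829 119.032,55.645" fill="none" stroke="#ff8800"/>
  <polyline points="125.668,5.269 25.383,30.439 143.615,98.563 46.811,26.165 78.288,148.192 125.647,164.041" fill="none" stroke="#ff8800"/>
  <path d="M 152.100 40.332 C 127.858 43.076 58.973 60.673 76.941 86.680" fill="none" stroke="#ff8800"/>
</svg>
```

G21
G90
G0 X23.235 Y137.918
M3 S647
G1 X30.525 Y145.475 F1649
G1 X40.714 Y142.940 F1649
G1 X43.613 Y132.848 F1649
G1 X36.323 Y125.291 F1649
G1 X26.134 Y127.826 F1649
G1 X23.235 Y137.918 F1649
M5
G0 X38.569 Y71.751
M3 S647
G1 X44.928 Y80.482 F1649
G1 X47.825 Y89.793 F1649
G1 X47.258 Y99.684 F1649
G1 X43.228 Y110.155 F1649
G1 X35.734 Y121.206 F1649
G1 X24.778 Y132.838 F1649
M5
G0 X53.239 Y55.812
M3 S647
G1 X55.403 Y60.964 F1649
G1 X57.372 Y64.504 F1649
G1 X59.145 Y66.431 F1649
G1 X60.723 Y66.746 F1649
G1 X62.106 Y65.449 F1649
G1 X63.294 Y62.540 F1649
M5
G0 X114.917 Y125.058
M3 S647
G1 X109.092 Y125.677 F1649
G1 X105.944 Y130.617 F1649
G1 X107.844 Y136.158 F1649
G1 X113.360 Y138.127 F1649
G1 X118.339 Y135.042 F1649
G1 X119.032 Y129.226 F1649
G1 X114.917 Y125.058 F1649
M5
G0 X125.668 Y179.602
M3 S647
G1 X25.383 Y154.432 F1649
G1 X143.615 Y86.308 F1649
G1 X46.811 Y158.706 F1649
G1 X78.288 Y36.679 F1649
G1 X125.647 Y20.830 F1649
M5
G0 X152.100 Y144.539
M3 S647
G1 X136.868 Y141.959 F1649
G1 X117.847 Y137.083 F1649
G1 X98.692 Y130.089 F1649
G1 X83.054 Y121.156 F1649
G1 X74.586 Y110.464 F1649
G1 X76.941 Y98.191 F1649
M5
G0 X0.000 Y0.000

viewBox `0 0 174.272 184.871` with mm width/height → 1 unit = 1 mm. Flip: y_m = 184.871 − y_svg.

**Shape 1** — `<polygon>` regular polygon, stroke `#ff8800` → score (S647, F1649). Machine vertices: (23.235,137.918) → (30.525,145.475) → (40.714,142.940) → (43.613,132.848) → (36.323,125.291) → (26.134,127.826) → (23.235,137.918). Closed: final G1 returns to the first vertex.

**Shape 2** — `<path>` quadratic bezier, stroke `#ff8800` → score (S647, F1649). Control points (SVG): P0=(38.569,113.120), P1=(62.842,87.798), P2=(24.778,52.033); sampled at t=k/6. Machine vertices: (38.569,71.751) → (44.928,80.482) → (47.825,89.793) → (47.258,99.684) → (43.228,110.155) → (35.734,121.206) → (24.778,132.838). Open path.

**Shape 3** — `<path>` quadratic bezier, stroke `#ff8800` → score (S647, F1649). Control points (SVG): P0=(53.239,129.059), P1=(60.024,111.185), P2=(63.294,122.331); sampled at t=k/6. Machine vertices: (53.239,55.812) → (55.403,60.964) → (57.372,64.504) → (59.145,66.431) → (60.723,66.746) → (62.106,65.449) → (63.294,62.540). Open path.

**Shape 4** — `<polygon>` regular polygon, stroke `#ff8800` → score (S647, F1649). Machine vertices: (114.917,125.058) → (109.092,125.677) → (105.944,130.617) → (107.844,136.158) → (113.360,138.127) → (118.339,135.042) → (119.032,129.226) → (114.917,125.058). Closed: final G1 returns to the first vertex.

**Shape 5** — `<polyline>` open polyline, stroke `#ff8800` → score (S647, F1649). Machine vertices: (125.668,179.602) → (25.383,154.432) → (143.615,86.308) → (46.811,158.706) → (78.288,36.679) → (125.647,20.830). Open path.

**Shape 6** — `<path>` cubic bezier, stroke `#ff8800` → score (S647, F1649). Control points (SVG): P0=(152.100,40.332), P1=(127.858,43.076), P2=(58.973,60.673), P3=(76.941,86.680); sampled at t=k/6. Machine vertices: (152.100,144.539) → (136.868,141.959) → (117.847,137.083) → (98.692,130.089) → (83.054,121.156) → (74.586,110.464) → (76.941,98.191). Open path.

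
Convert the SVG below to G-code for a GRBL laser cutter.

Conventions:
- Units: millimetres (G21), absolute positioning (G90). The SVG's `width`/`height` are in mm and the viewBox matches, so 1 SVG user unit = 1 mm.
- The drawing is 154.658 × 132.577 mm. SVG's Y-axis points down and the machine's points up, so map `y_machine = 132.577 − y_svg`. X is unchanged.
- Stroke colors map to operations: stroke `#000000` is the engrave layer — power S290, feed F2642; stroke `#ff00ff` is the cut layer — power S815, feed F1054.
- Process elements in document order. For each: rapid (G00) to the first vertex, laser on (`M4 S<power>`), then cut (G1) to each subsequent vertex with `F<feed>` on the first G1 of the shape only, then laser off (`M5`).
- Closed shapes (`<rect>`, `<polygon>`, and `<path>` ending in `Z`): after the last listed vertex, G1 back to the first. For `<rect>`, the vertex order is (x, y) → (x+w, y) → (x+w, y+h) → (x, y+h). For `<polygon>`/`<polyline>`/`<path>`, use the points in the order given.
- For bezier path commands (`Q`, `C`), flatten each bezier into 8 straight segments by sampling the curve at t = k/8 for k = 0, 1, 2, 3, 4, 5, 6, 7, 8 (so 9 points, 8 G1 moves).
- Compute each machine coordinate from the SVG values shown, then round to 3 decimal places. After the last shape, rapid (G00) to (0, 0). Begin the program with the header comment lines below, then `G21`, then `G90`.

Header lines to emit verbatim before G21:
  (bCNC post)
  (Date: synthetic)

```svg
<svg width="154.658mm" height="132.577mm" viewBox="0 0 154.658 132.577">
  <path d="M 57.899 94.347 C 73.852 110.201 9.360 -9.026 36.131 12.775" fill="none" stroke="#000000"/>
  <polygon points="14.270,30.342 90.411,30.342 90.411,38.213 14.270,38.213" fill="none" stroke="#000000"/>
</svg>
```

Since the viewBox matches the mm dimensions, user units are millimetres directly. The only transform is the Y-flip y_m = 132.577 − y_svg.

Shape 1 is a cubic bezier drawn with `<path>`. Its stroke #000000 means engrave at S290, F2642. After flipping Y the toolpath is (57.899,38.230) → (60.446,38.077) → (57.463,47.353) → (50.963,62.821) → (42.958,81.246) → (35.460,99.392) → (30.482,114.024) → (30.034,121.906) → (36.131,119.802).

Shape 2 is a rectangle drawn with `<polygon>`. Its stroke #000000 means engrave at S290, F2642. After flipping Y the toolpath is (14.270,102.235) → (90.411,102.235) → (90.411,94.364) → (14.270,94.364) → (14.270,102.235), returning to the start.

(bCNC post)
(Date: synthetic)
G21
G90
G00 X57.899 Y38.230
M4 S290
G1 X60.446 Y38.077 F2642
G1 X57.463 Y47.353
G1 X50.963 Y62.821
G1 X42.958 Y81.246
G1 X35.460 Y99.392
G1 X30.482 Y114.024
G1 X30.034 Y121.906
G1 X36.131 Y119.802
M5
G00 X14.270 Y102.235
M4 S290
G1 X90.411 Y102.235 F2642
G1 X90.411 Y94.364
G1 X14.270 Y94.364
G1 X14.270 Y102.235
M5
G00 X0.000 Y0.000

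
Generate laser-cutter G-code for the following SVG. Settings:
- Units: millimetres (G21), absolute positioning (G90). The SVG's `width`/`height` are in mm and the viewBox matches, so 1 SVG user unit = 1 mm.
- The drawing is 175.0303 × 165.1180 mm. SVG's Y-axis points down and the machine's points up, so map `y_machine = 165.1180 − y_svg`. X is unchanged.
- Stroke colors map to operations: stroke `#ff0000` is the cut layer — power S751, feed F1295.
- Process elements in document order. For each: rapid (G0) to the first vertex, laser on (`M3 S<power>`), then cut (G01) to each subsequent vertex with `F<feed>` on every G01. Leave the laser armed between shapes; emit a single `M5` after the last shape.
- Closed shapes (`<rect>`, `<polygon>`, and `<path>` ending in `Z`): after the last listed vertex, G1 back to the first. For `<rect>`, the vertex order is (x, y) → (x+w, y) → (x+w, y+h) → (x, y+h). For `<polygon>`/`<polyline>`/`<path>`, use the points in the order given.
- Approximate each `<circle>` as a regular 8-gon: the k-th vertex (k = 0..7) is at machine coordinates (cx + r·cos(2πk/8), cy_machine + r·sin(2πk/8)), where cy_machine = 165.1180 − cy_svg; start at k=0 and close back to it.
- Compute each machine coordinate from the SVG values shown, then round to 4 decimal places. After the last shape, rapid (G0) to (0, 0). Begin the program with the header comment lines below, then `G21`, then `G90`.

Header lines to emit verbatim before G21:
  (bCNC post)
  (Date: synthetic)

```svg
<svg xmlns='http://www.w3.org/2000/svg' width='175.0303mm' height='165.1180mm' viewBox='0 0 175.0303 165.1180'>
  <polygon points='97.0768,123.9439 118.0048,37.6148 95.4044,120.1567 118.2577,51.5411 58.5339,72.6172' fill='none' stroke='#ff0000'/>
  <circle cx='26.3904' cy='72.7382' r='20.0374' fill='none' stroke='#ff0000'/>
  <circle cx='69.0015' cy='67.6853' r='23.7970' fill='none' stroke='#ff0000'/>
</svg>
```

Since the viewBox matches the mm dimensions, user units are millimetres directly. The only transform is the Y-flip y_m = 165.1180 − y_svg.

Shape 1 is a closed polygon drawn with `<polygon>`. Its stroke #ff0000 means cut at S751, F1295. After flipping Y the toolpath is (97.0768,41.1741) → (118.0048,127.5032) → (95.4044,44.9613) → (118.2577,113.5769) → (58.5339,92.5008) → (97.0768,41.1741), returning to the start.

Shape 2 is a circle drawn with `<circle>`. Its stroke #ff0000 means cut at S751, F1295. After flipping Y the toolpath is (46.4278,92.3798) → (40.5590,106.5484) → (26.3904,112.4172) → (12.2218,106.5484) → (6.3530,92.3798) → (12.2218,78.2112) → (26.3904,72.3424) → (40.5590,78.2112) → (46.4278,92.3798), returning to the start.

Shape 3 is a circle drawn with `<circle>`. Its stroke #ff0000 means cut at S751, F1295. After flipping Y the toolpath is (92.7985,97.4327) → (85.8285,114.2597) → (69.0015,121.2297) → (52.1745,114.2597) → (45.2045,97.4327) → (52.1745,80.6057) → (69.0015,73.6357) → (85.8285,80.6057) → (92.7985,97.4327), returning to the start.

(bCNC post)
(Date: synthetic)
G21
G90
G0 X97.0768 Y41.1741
M3 S751
G01 X118.0048 Y127.5032 F1295
G01 X95.4044 Y44.9613 F1295
G01 X118.2577 Y113.5769 F1295
G01 X58.5339 Y92.5008 F1295
G01 X97.0768 Y41.1741 F1295
G0 X46.4278 Y92.3798
M3 S751
G01 X40.5590 Y106.5484 F1295
G01 X26.3904 Y112.4172 F1295
G01 X12.2218 Y106.5484 F1295
G01 X6.3530 Y92.3798 F1295
G01 X12.2218 Y78.2112 F1295
G01 X26.3904 Y72.3424 F1295
G01 X40.5590 Y78.2112 F1295
G01 X46.4278 Y92.3798 F1295
G0 X92.7985 Y97.4327
M3 S751
G01 X85.8285 Y114.2597 F1295
G01 X69.0015 Y121.2297 F1295
G01 X52.1745 Y114.2597 F1295
G01 X45.2045 Y97.4327 F1295
G01 X52.1745 Y80.6057 F1295
G01 X69.0015 Y73.6357 F1295
G01 X85.8285 Y80.6057 F1295
G01 X92.7985 Y97.4327 F1295
M5
G0 X0.0000 Y0.0000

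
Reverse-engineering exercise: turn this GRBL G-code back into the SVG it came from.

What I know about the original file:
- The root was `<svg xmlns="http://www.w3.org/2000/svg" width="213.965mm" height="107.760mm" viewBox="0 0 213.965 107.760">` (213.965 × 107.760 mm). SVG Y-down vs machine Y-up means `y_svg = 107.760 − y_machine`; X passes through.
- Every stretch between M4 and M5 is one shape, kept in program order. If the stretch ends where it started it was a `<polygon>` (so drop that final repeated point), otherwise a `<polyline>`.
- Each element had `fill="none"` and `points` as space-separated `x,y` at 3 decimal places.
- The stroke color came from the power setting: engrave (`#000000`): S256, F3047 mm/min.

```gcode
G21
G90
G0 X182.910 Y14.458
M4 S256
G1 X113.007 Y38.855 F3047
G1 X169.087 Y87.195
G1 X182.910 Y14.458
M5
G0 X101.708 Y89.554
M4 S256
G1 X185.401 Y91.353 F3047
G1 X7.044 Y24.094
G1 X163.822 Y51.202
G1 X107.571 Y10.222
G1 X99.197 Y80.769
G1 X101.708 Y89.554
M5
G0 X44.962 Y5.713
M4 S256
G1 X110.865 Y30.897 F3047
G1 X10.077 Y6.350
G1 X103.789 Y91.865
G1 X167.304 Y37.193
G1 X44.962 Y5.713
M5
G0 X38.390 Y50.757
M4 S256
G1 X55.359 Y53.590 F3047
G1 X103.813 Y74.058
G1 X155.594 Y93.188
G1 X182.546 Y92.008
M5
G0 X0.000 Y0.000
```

<svg xmlns="http://www.w3.org/2000/svg" width="213.965mm" height="107.760mm" viewBox="0 0 213.965 107.760">
  <polygon points="182.910,93.302 113.007,68.905 169.087,20.565" fill="none" stroke="#000000"/>
  <polygon points="101.708,18.206 185.401,16.407 7.044,83.666 163.822,56.558 107.571,97.538 99.197,26.991" fill="none" stroke="#000000"/>
  <polygon points="44.962,102.047 110.865,76.863 10.077,101.410 103.789,15.895 167.304,70.567" fill="none" stroke="#000000"/>
  <polyline points="38.390,57.003 55.359,54.170 103.813,33.702 155.594,14.572 182.546,15.752" fill="none" stroke="#000000"/>
</svg>

Machine Y-up, SVG Y-down with viewBox height 107.760, so y_svg = 107.760 − y_machine; X carries over. Every run uses S256, so all elements get stroke `#000000` (engrave).

Run 1: The run returns to its start, so emit a `<polygon>` with points (Y-flipped): 182.910,93.302 113.007,68.905 169.087,20.565.

Run 2: The run returns to its start, so emit a `<polygon>` with points (Y-flipped): 101.708,18.206 185.401,16.407 7.044,83.666 163.822,56.558 107.571,97.538 99.197,26.991.

Run 3: The run returns to its start, so emit a `<polygon>` with points (Y-flipped): 44.962,102.047 110.865,76.863 10.077,101.410 103.789,15.895 167.304,70.567.

Run 4: The run is open, so emit a `<polyline>` with points (Y-flipped): 38.390,57.003 55.359,54.170 103.813,33.702 155.594,14.572 182.546,15.752.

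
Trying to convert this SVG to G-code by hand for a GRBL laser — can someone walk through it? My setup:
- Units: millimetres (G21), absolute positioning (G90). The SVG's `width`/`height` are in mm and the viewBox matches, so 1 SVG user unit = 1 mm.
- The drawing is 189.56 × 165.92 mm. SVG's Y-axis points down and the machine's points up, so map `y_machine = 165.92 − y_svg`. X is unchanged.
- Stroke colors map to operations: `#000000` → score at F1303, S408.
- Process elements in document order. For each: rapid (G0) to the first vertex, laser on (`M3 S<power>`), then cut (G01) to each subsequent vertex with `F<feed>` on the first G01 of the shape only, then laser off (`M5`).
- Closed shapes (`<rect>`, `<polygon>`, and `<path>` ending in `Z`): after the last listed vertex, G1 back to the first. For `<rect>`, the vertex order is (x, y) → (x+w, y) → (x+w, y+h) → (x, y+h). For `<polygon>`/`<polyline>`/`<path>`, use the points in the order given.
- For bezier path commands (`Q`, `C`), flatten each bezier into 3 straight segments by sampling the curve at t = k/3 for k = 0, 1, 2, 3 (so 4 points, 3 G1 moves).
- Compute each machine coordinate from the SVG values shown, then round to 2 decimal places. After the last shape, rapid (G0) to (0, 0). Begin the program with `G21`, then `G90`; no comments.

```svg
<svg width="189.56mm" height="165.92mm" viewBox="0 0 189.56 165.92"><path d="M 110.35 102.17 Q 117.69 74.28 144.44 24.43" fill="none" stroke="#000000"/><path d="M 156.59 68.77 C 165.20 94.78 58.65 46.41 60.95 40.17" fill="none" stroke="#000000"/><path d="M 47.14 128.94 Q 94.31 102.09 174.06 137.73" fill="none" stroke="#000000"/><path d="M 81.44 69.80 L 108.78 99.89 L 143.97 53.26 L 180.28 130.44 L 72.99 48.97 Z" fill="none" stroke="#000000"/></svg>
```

1 u = 1 mm; y_m = 165.92 − y.

[1] `<path>` quadratic bezier, #000000→score S408 F1303: (110.35,63.75) → (117.40,84.78) → (128.76,110.70) → (144.44,141.49)

[2] `<path>` cubic bezier, #000000→score S408 F1303: (156.59,97.15) → (135.11,91.62) → (86.64,109.78) → (60.95,125.75)

[3] `<path>` quadratic bezier, #000000→score S408 F1303: (47.14,36.98) → (82.21,47.94) → (124.51,45.01) → (174.06,28.19)

[4] `<path>` closed polygon, #000000→score S408 F1303: (81.44,96.12) → (108.78,66.03) → (143.97,112.66) → (180.28,35.48) → (72.99,116.95) → (81.44,96.12) (closed)

G21
G90
G0 X110.35 Y63.75
M3 S408
G01 X117.40 Y84.78 F1303
G01 X128.76 Y110.70
G01 X144.44 Y141.49
M5
G0 X156.59 Y97.15
M3 S408
G01 X135.11 Y91.62 F1303
G01 X86.64 Y109.78
G01 X60.95 Y125.75
M5
G0 X47.14 Y36.98
M3 S408
G01 X82.21 Y47.94 F1303
G01 X124.51 Y45.01
G01 X174.06 Y28.19
M5
G0 X81.44 Y96.12
M3 S408
G01 X108.78 Y66.03 F1303
G01 X143.97 Y112.66
G01 X180.28 Y35.48
G01 X72.99 Y116.95
G01 X81.44 Y96.12
M5
G0 X0.00 Y0.00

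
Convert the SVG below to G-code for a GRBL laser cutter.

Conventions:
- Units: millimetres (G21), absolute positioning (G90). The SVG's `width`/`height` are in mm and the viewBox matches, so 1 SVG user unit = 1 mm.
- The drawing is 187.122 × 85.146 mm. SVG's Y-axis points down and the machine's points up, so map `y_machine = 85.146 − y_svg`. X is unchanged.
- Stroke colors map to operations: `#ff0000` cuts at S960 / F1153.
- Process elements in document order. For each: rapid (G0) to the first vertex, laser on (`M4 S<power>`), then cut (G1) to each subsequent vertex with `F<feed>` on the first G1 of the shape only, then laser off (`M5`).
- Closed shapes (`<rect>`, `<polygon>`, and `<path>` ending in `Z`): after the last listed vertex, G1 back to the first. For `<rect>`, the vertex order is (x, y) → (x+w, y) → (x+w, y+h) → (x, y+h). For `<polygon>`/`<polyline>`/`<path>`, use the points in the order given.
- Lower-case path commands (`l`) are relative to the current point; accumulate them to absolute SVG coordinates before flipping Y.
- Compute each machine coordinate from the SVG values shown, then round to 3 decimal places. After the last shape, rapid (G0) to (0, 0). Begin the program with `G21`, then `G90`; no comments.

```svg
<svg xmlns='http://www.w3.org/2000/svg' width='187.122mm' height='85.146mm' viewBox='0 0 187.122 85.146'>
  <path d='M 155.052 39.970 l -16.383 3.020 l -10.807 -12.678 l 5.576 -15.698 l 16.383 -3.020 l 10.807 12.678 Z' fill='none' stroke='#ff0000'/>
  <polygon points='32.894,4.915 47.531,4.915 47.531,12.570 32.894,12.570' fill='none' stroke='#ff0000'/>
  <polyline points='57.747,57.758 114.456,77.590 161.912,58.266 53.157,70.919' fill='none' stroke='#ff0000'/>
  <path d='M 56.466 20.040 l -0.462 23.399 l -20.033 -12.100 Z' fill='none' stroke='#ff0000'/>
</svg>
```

viewBox `0 0 187.122 85.146` with mm width/height → 1 unit = 1 mm. Flip: y_m = 85.146 − y_svg.

**Shape 1** — `<path>` regular polygon, stroke `#ff0000` → cut (S960, F1153). Machine vertices: (155.052,45.176) → (138.669,42.156) → (127.862,54.834) → (133.438,70.532) → (149.821,73.552) → (160.628,60.874) → (155.052,45.176). Closed: final G1 returns to the first vertex.

**Shape 2** — `<polygon>` rectangle, stroke `#ff0000` → cut (S960, F1153). Machine vertices: (32.894,80.231) → (47.531,80.231) → (47.531,72.576) → (32.894,72.576) → (32.894,80.231). Closed: final G1 returns to the first vertex.

**Shape 3** — `<polyline>` open polyline, stroke `#ff0000` → cut (S960, F1153). Machine vertices: (57.747,27.388) → (114.456,7.556) → (161.912,26.880) → (53.157,14.227). Open path.

**Shape 4** — `<path>` regular polygon, stroke `#ff0000` → cut (S960, F1153). Machine vertices: (56.466,65.106) → (56.004,41.707) → (35.971,53.807) → (56.466,65.106). Closed: final G1 returns to the first vertex.

G21
G90
G0 X155.052 Y45.176
M4 S960
G1 X138.669 Y42.156 F1153
G1 X127.862 Y54.834
G1 X133.438 Y70.532
G1 X149.821 Y73.552
G1 X160.628 Y60.874
G1 X155.052 Y45.176
M5
G0 X32.894 Y80.231
M4 S960
G1 X47.531 Y80.231 F1153
G1 X47.531 Y72.576
G1 X32.894 Y72.576
G1 X32.894 Y80.231
M5
G0 X57.747 Y27.388
M4 S960
G1 X114.456 Y7.556 F1153
G1 X161.912 Y26.880
G1 X53.157 Y14.227
M5
G0 X56.466 Y65.106
M4 S960
G1 X56.004 Y41.707 F1153
G1 X35.971 Y53.807
G1 X56.466 Y65.106
M5
G0 X0.000 Y0.000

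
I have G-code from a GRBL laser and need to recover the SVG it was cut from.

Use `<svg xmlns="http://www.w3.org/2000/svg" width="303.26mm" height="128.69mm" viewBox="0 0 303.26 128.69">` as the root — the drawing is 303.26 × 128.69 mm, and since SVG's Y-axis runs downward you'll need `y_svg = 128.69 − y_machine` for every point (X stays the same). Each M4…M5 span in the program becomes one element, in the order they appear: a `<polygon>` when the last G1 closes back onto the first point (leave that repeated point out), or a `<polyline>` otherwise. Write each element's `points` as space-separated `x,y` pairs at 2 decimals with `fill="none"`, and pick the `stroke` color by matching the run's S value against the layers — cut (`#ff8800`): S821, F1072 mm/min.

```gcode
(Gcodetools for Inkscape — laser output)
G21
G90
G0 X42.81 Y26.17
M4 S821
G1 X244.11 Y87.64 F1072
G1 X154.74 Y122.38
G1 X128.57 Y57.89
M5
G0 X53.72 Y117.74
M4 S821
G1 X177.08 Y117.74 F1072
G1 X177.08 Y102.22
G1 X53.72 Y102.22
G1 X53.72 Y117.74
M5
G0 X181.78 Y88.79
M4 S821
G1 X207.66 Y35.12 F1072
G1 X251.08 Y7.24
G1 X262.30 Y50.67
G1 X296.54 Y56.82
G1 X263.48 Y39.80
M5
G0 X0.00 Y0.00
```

<svg xmlns="http://www.w3.org/2000/svg" width="303.26mm" height="128.69mm" viewBox="0 0 303.26 128.69">
  <polyline points="42.81,102.52 244.11,41.05 154.74,6.31 128.57,70.80" fill="none" stroke="#ff8800"/>
  <polygon points="53.72,10.95 177.08,10.95 177.08,26.47 53.72,26.47" fill="none" stroke="#ff8800"/>
  <polyline points="181.78,39.90 207.66,93.57 251.08,121.45 262.30,78.02 296.54,71.87 263.48,88.89" fill="none" stroke="#ff8800"/>
</svg>

Each laser-on run becomes one SVG element. Flip Y back into SVG space with y_svg = 128.69 − y_machine. Every run uses S821, so all elements get stroke `#ff8800` (cut).

Run 1: The run is open, so emit a `<polyline>` with points (Y-flipped): 42.81,102.52 244.11,41.05 154.74,6.31 128.57,70.80.

Run 2: The run returns to its start, so emit a `<polygon>` with points (Y-flipped): 53.72,10.95 177.08,10.95 177.08,26.47 53.72,26.47.

Run 3: The run is open, so emit a `<polyline>` with points (Y-flipped): 181.78,39.90 207.66,93.57 251.08,121.45 262.30,78.02 296.54,71.87 263.48,88.89.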